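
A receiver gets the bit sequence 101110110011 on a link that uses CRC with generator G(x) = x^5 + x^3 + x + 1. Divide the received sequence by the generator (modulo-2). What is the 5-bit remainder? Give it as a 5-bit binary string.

00000

Modulo-2 division of 101110110011 by 101011:
  pos 0: 101110 XOR 101011 = 000101
  pos 3: 101110 XOR 101011 = 000101
  pos 6: 101011 XOR 101011 = 000000
Remainder = 00000 (zero — the frame passes the CRC check).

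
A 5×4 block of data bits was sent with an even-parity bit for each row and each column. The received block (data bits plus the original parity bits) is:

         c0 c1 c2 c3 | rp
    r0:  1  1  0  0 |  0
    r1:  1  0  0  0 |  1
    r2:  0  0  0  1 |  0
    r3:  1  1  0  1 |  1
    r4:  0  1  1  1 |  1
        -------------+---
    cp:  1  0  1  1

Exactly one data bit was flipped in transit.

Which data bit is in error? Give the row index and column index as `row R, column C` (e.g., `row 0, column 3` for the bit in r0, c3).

row 2, column 1

Recompute each row's even parity and compare to rp:
  r0: data parity 0, sent rp 0 → ok
  r1: data parity 1, sent rp 1 → ok
  r2: data parity 1, sent rp 0 → mismatch
  r3: data parity 1, sent rp 1 → ok
  r4: data parity 1, sent rp 1 → ok
Recompute each column's even parity and compare to cp:
  c0: data parity 1, sent cp 1 → ok
  c1: data parity 1, sent cp 0 → mismatch
  c2: data parity 1, sent cp 1 → ok
  c3: data parity 1, sent cp 1 → ok
Exactly one row (r2) and one column (c1) fail → the flipped bit is at their intersection.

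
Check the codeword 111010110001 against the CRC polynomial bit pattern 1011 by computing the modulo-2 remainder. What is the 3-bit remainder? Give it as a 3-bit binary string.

000

Modulo-2 division of 111010110001 by 1011:
  pos 0: 1110 XOR 1011 = 0101
  pos 1: 1011 XOR 1011 = 0000
  pos 6: 1100 XOR 1011 = 0111
  pos 7: 1110 XOR 1011 = 0101
  pos 8: 1011 XOR 1011 = 0000
Remainder = 000 (zero — the frame passes the CRC check).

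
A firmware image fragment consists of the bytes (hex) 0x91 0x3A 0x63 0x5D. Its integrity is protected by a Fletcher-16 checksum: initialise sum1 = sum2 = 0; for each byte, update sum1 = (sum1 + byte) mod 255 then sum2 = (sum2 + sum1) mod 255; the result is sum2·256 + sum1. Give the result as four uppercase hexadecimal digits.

198C

Running sums (mod 255):
  after byte 0 (0x91): sum1=145, sum2=145
  after byte 1 (0x3A): sum1=203, sum2=93
  after byte 2 (0x63): sum1=47, sum2=140
  after byte 3 (0x5D): sum1=140, sum2=25
Checksum = sum2·256 + sum1 = 25·256 + 140 = 6540 = 0x198C.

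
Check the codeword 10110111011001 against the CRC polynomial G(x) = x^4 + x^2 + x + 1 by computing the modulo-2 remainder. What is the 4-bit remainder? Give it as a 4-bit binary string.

0010

Modulo-2 division of 10110111011001 by 10111:
  pos 0: 10110 XOR 10111 = 00001
  pos 4: 11110 XOR 10111 = 01001
  pos 5: 10011 XOR 10111 = 00100
  pos 7: 10010 XOR 10111 = 00101
  pos 9: 10101 XOR 10111 = 00010
Remainder = 0010 (nonzero — an error is detected).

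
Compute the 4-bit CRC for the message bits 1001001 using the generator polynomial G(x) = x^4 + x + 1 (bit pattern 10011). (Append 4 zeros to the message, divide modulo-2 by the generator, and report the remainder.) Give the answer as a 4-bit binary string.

1111

Append 4 zeros: 10010010000. Divide by 10011 (XOR where the leading bit is 1):
  pos 0: 10010 XOR 10011 = 00001
  pos 4: 10100 XOR 10011 = 00111
  pos 6: 11100 XOR 10011 = 01111
Remainder (last 4 bits) = 1111. This is the CRC / FCS.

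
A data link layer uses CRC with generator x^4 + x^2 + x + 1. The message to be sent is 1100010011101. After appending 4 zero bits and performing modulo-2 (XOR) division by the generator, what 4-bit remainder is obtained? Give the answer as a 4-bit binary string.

1110

Append 4 zeros: 11000100111010000. Divide by 10111 (XOR where the leading bit is 1):
  pos 0: 11000 XOR 10111 = 01111
  pos 1: 11111 XOR 10111 = 01000
  pos 2: 10000 XOR 10111 = 00111
  pos 4: 11101 XOR 10111 = 01010
  pos 5: 10101 XOR 10111 = 00010
  pos 8: 10101 XOR 10111 = 00010
  pos 11: 10000 XOR 10111 = 00111
Remainder (last 4 bits) = 1110. This is the CRC / FCS.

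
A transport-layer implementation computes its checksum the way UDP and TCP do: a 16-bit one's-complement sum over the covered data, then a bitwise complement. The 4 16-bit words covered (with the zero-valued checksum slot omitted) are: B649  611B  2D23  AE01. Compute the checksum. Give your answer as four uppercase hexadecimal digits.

One's-complement addition (fold any carry out of bit 15 back into bit 0):
  0xB649 + 0x611B = 0x11764 → wrap carry → 0x1765
  0x1765 + 0x2D23 = 0x04488
  0x4488 + 0xAE01 = 0x0F289
One's-complement sum = 0xF289.
Checksum = ~0xF289 & 0xFFFF = 0x0D76.

0D76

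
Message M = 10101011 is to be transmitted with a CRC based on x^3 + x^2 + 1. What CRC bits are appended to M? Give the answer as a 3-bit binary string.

Append 3 zeros: 10101011000. Divide by 1101 (XOR where the leading bit is 1):
  pos 0: 1010 XOR 1101 = 0111
  pos 1: 1111 XOR 1101 = 0010
  pos 3: 1001 XOR 1101 = 0100
  pos 4: 1001 XOR 1101 = 0100
  pos 5: 1000 XOR 1101 = 0101
  pos 6: 1010 XOR 1101 = 0111
  pos 7: 1110 XOR 1101 = 0011
Remainder (last 3 bits) = 011. This is the CRC / FCS.

011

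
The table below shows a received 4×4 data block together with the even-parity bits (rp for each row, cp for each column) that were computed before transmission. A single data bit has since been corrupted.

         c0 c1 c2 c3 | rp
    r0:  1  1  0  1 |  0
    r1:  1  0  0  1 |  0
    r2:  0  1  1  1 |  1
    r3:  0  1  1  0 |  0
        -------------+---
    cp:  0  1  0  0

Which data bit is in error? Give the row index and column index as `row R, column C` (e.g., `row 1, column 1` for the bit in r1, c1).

row 0, column 3

Recompute each row's even parity and compare to rp:
  r0: data parity 1, sent rp 0 → mismatch
  r1: data parity 0, sent rp 0 → ok
  r2: data parity 1, sent rp 1 → ok
  r3: data parity 0, sent rp 0 → ok
Recompute each column's even parity and compare to cp:
  c0: data parity 0, sent cp 0 → ok
  c1: data parity 1, sent cp 1 → ok
  c2: data parity 0, sent cp 0 → ok
  c3: data parity 1, sent cp 0 → mismatch
Exactly one row (r0) and one column (c3) fail → the flipped bit is at their intersection.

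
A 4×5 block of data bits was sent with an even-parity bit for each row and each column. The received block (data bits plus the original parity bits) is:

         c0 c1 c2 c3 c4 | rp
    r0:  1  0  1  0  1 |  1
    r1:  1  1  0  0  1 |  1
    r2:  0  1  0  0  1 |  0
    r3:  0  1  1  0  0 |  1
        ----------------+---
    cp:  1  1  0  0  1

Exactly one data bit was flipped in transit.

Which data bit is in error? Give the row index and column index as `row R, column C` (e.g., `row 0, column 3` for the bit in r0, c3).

row 3, column 0

Recompute each row's even parity and compare to rp:
  r0: data parity 1, sent rp 1 → ok
  r1: data parity 1, sent rp 1 → ok
  r2: data parity 0, sent rp 0 → ok
  r3: data parity 0, sent rp 1 → mismatch
Recompute each column's even parity and compare to cp:
  c0: data parity 0, sent cp 1 → mismatch
  c1: data parity 1, sent cp 1 → ok
  c2: data parity 0, sent cp 0 → ok
  c3: data parity 0, sent cp 0 → ok
  c4: data parity 1, sent cp 1 → ok
Exactly one row (r3) and one column (c0) fail → the flipped bit is at their intersection.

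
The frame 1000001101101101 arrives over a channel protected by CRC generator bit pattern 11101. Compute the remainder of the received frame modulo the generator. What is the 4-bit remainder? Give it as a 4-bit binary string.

0000

Modulo-2 division of 1000001101101101 by 11101:
  pos 0: 10000 XOR 11101 = 01101
  pos 1: 11010 XOR 11101 = 00111
  pos 3: 11111 XOR 11101 = 00010
  pos 6: 10011 XOR 11101 = 01110
  pos 7: 11100 XOR 11101 = 00001
  pos 11: 11101 XOR 11101 = 00000
Remainder = 0000 (zero — the frame passes the CRC check).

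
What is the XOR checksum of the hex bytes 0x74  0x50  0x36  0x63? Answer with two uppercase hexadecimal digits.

71

XOR the bytes together:
  start with 0x74
  0x74 ⊕ 0x50 = 0x24
  0x24 ⊕ 0x36 = 0x12
  0x12 ⊕ 0x63 = 0x71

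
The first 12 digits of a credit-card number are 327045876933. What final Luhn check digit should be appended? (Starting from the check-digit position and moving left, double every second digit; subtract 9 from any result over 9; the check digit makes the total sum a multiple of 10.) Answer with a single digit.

4

Partial digits right→left: 3 3 9 6 7 8 5 4 0 7 2 3
Double every second digit counting from the check-digit position (so the 1st, 3rd, 5th, ... of the partial from the right).
  doubled (with −9 where >9): 6 9 5 1 0 4 → sum 25
  kept as-is: 3 6 8 4 7 3 → sum 31
Total = 25 + 31 = 56.
Check digit = (10 − (56 mod 10)) mod 10 = 4.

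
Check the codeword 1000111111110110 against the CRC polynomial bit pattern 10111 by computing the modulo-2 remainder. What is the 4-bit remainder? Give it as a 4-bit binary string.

1110

Modulo-2 division of 1000111111110110 by 10111:
  pos 0: 10001 XOR 10111 = 00110
  pos 2: 11011 XOR 10111 = 01100
  pos 3: 11001 XOR 10111 = 01110
  pos 4: 11101 XOR 10111 = 01010
  pos 5: 10101 XOR 10111 = 00010
  pos 8: 10110 XOR 10111 = 00001
Remainder = 1110 (nonzero — an error is detected).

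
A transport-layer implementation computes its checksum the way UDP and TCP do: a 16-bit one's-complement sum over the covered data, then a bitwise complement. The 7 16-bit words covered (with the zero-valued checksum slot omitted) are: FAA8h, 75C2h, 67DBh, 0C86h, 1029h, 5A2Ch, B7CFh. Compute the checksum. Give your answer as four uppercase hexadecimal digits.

F90D

One's-complement addition (fold any carry out of bit 15 back into bit 0):
  0xFAA8 + 0x75C2 = 0x1706A → wrap carry → 0x706B
  0x706B + 0x67DB = 0x0D846
  0xD846 + 0x0C86 = 0x0E4CC
  0xE4CC + 0x1029 = 0x0F4F5
  0xF4F5 + 0x5A2C = 0x14F21 → wrap carry → 0x4F22
  0x4F22 + 0xB7CF = 0x106F1 → wrap carry → 0x06F2
One's-complement sum = 0x06F2.
Checksum = ~0x06F2 & 0xFFFF = 0xF90D.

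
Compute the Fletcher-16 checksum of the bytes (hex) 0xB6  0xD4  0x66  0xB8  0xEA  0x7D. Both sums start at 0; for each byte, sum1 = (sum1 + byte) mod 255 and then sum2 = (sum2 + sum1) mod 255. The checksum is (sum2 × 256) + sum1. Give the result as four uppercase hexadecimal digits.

8713

Running sums (mod 255):
  after byte 0 (0xB6): sum1=182, sum2=182
  after byte 1 (0xD4): sum1=139, sum2=66
  after byte 2 (0x66): sum1=241, sum2=52
  after byte 3 (0xB8): sum1=170, sum2=222
  after byte 4 (0xEA): sum1=149, sum2=116
  after byte 5 (0x7D): sum1=19, sum2=135
Checksum = sum2·256 + sum1 = 135·256 + 19 = 34579 = 0x8713.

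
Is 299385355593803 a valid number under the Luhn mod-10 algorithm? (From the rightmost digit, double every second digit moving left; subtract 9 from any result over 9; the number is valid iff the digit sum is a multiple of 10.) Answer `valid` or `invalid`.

From the right, keep odd positions and double even positions (subtract 9 from any doubled value over 9):
  doubled (positions 2,4,...): 0 6 1 1 1 6 9 → sum 24
  kept (positions 1,3,...): 3 8 9 5 3 8 9 2 → sum 47
Total = 71.
71 mod 10 = 1, so the number is invalid.

invalid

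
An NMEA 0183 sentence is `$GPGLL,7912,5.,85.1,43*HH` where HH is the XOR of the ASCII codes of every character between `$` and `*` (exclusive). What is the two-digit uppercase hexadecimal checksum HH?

53

XOR the ASCII codes of the payload characters:
  'G' = 0x47 → acc = 0x47
  'P' = 0x50 → acc = 0x17
  'G' = 0x47 → acc = 0x50
  'L' = 0x4C → acc = 0x1C
  'L' = 0x4C → acc = 0x50
  ',' = 0x2C → acc = 0x7C
  '7' = 0x37 → acc = 0x4B
  '9' = 0x39 → acc = 0x72
  '1' = 0x31 → acc = 0x43
  '2' = 0x32 → acc = 0x71
  ',' = 0x2C → acc = 0x5D
  '5' = 0x35 → acc = 0x68
  '.' = 0x2E → acc = 0x46
  ',' = 0x2C → acc = 0x6A
  '8' = 0x38 → acc = 0x52
  '5' = 0x35 → acc = 0x67
  '.' = 0x2E → acc = 0x49
  '1' = 0x31 → acc = 0x78
  ',' = 0x2C → acc = 0x54
  '4' = 0x34 → acc = 0x60
  '3' = 0x33 → acc = 0x53
Checksum = 0x53.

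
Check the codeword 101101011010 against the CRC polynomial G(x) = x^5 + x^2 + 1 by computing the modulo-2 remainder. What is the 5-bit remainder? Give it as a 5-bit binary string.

00000

Modulo-2 division of 101101011010 by 100101:
  pos 0: 101101 XOR 100101 = 001000
  pos 2: 100001 XOR 100101 = 000100
  pos 5: 100101 XOR 100101 = 000000
Remainder = 00000 (zero — the frame passes the CRC check).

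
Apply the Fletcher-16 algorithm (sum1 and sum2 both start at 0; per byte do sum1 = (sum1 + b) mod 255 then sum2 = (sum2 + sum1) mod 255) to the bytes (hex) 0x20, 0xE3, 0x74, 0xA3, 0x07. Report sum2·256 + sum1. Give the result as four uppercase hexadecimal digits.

Running sums (mod 255):
  after byte 0 (0x20): sum1=32, sum2=32
  after byte 1 (0xE3): sum1=4, sum2=36
  after byte 2 (0x74): sum1=120, sum2=156
  after byte 3 (0xA3): sum1=28, sum2=184
  after byte 4 (0x07): sum1=35, sum2=219
Checksum = sum2·256 + sum1 = 219·256 + 35 = 56099 = 0xDB23.

DB23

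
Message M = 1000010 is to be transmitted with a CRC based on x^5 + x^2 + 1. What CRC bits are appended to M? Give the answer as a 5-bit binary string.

01101

Append 5 zeros: 100001000000. Divide by 100101 (XOR where the leading bit is 1):
  pos 0: 100001 XOR 100101 = 000100
  pos 3: 100000 XOR 100101 = 000101
  pos 6: 101000 XOR 100101 = 001101
Remainder (last 5 bits) = 01101. This is the CRC / FCS.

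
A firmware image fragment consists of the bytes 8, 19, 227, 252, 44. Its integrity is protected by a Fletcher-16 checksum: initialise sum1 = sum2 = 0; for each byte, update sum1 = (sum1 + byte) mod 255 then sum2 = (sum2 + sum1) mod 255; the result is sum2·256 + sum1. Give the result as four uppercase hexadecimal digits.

Running sums (mod 255):
  after byte 0 (8): sum1=8, sum2=8
  after byte 1 (19): sum1=27, sum2=35
  after byte 2 (227): sum1=254, sum2=34
  after byte 3 (252): sum1=251, sum2=30
  after byte 4 (44): sum1=40, sum2=70
Checksum = sum2·256 + sum1 = 70·256 + 40 = 17960 = 0x4628.

4628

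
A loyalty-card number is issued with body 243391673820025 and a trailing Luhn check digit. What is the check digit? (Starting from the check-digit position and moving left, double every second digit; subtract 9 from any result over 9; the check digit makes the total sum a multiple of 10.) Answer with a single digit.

Partial digits right→left: 5 2 0 0 2 8 3 7 6 1 9 3 3 4 2
Double every second digit counting from the check-digit position (so the 1st, 3rd, 5th, ... of the partial from the right).
  doubled (with −9 where >9): 1 0 4 6 3 9 6 4 → sum 33
  kept as-is: 2 0 8 7 1 3 4 → sum 25
Total = 33 + 25 = 58.
Check digit = (10 − (58 mod 10)) mod 10 = 2.

2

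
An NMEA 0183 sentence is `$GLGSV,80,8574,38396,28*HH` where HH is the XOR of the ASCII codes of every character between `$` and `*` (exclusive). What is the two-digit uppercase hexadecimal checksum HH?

72

XOR the ASCII codes of the payload characters:
  'G' = 0x47 → acc = 0x47
  'L' = 0x4C → acc = 0x0B
  'G' = 0x47 → acc = 0x4C
  'S' = 0x53 → acc = 0x1F
  'V' = 0x56 → acc = 0x49
  ',' = 0x2C → acc = 0x65
  '8' = 0x38 → acc = 0x5D
  '0' = 0x30 → acc = 0x6D
  ',' = 0x2C → acc = 0x41
  '8' = 0x38 → acc = 0x79
  '5' = 0x35 → acc = 0x4C
  '7' = 0x37 → acc = 0x7B
  '4' = 0x34 → acc = 0x4F
  ',' = 0x2C → acc = 0x63
  '3' = 0x33 → acc = 0x50
  '8' = 0x38 → acc = 0x68
  '3' = 0x33 → acc = 0x5B
  '9' = 0x39 → acc = 0x62
  '6' = 0x36 → acc = 0x54
  ',' = 0x2C → acc = 0x78
  '2' = 0x32 → acc = 0x4A
  '8' = 0x38 → acc = 0x72
Checksum = 0x72.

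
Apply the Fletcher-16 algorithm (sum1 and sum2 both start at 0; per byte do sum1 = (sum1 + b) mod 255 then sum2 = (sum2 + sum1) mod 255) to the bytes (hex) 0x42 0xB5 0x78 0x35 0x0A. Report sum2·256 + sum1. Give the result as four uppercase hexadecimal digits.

00AF

Running sums (mod 255):
  after byte 0 (0x42): sum1=66, sum2=66
  after byte 1 (0xB5): sum1=247, sum2=58
  after byte 2 (0x78): sum1=112, sum2=170
  after byte 3 (0x35): sum1=165, sum2=80
  after byte 4 (0x0A): sum1=175, sum2=0
Checksum = sum2·256 + sum1 = 0·256 + 175 = 175 = 0x00AF.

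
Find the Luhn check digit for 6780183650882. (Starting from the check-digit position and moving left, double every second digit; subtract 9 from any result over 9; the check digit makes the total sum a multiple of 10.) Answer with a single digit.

1

Partial digits right→left: 2 8 8 0 5 6 3 8 1 0 8 7 6
Double every second digit counting from the check-digit position (so the 1st, 3rd, 5th, ... of the partial from the right).
  doubled (with −9 where >9): 4 7 1 6 2 7 3 → sum 30
  kept as-is: 8 0 6 8 0 7 → sum 29
Total = 30 + 29 = 59.
Check digit = (10 − (59 mod 10)) mod 10 = 1.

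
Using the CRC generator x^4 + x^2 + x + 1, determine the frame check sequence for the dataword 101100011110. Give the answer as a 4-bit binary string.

Append 4 zeros: 1011000111100000. Divide by 10111 (XOR where the leading bit is 1):
  pos 0: 10110 XOR 10111 = 00001
  pos 4: 10011 XOR 10111 = 00100
  pos 6: 10011 XOR 10111 = 00100
  pos 8: 10000 XOR 10111 = 00111
  pos 10: 11100 XOR 10111 = 01011
  pos 11: 10110 XOR 10111 = 00001
Remainder (last 4 bits) = 0001. This is the CRC / FCS.

0001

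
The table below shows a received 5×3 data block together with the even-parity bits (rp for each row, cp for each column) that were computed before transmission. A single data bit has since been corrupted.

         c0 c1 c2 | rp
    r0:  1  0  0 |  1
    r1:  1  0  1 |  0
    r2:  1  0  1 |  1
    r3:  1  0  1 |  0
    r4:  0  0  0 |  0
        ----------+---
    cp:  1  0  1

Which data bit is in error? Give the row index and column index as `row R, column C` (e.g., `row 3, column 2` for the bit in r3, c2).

Recompute each row's even parity and compare to rp:
  r0: data parity 1, sent rp 1 → ok
  r1: data parity 0, sent rp 0 → ok
  r2: data parity 0, sent rp 1 → mismatch
  r3: data parity 0, sent rp 0 → ok
  r4: data parity 0, sent rp 0 → ok
Recompute each column's even parity and compare to cp:
  c0: data parity 0, sent cp 1 → mismatch
  c1: data parity 0, sent cp 0 → ok
  c2: data parity 1, sent cp 1 → ok
Exactly one row (r2) and one column (c0) fail → the flipped bit is at their intersection.

row 2, column 0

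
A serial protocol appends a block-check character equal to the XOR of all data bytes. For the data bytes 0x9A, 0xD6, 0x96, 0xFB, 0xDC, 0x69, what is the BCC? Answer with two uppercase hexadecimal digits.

94

XOR the bytes together:
  start with 0x9A
  0x9A ⊕ 0xD6 = 0x4C
  0x4C ⊕ 0x96 = 0xDA
  0xDA ⊕ 0xFB = 0x21
  0x21 ⊕ 0xDC = 0xFD
  0xFD ⊕ 0x69 = 0x94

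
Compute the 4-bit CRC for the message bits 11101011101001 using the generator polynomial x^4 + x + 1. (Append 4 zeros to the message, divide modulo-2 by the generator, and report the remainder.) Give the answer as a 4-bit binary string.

Append 4 zeros: 111010111010010000. Divide by 10011 (XOR where the leading bit is 1):
  pos 0: 11101 XOR 10011 = 01110
  pos 1: 11100 XOR 10011 = 01111
  pos 2: 11111 XOR 10011 = 01100
  pos 3: 11001 XOR 10011 = 01010
  pos 4: 10101 XOR 10011 = 00110
  pos 6: 11001 XOR 10011 = 01010
  pos 7: 10100 XOR 10011 = 00111
  pos 9: 11101 XOR 10011 = 01110
  pos 10: 11100 XOR 10011 = 01111
  pos 11: 11110 XOR 10011 = 01101
  pos 12: 11010 XOR 10011 = 01001
  pos 13: 10010 XOR 10011 = 00001
Remainder (last 4 bits) = 0001. This is the CRC / FCS.

0001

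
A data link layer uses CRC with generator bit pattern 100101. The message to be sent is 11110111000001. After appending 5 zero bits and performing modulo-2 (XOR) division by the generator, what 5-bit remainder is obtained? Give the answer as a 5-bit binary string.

Append 5 zeros: 1111011100000100000. Divide by 100101 (XOR where the leading bit is 1):
  pos 0: 111101 XOR 100101 = 011000
  pos 1: 110001 XOR 100101 = 010100
  pos 2: 101001 XOR 100101 = 001100
  pos 4: 110000 XOR 100101 = 010101
  pos 5: 101010 XOR 100101 = 001111
  pos 7: 111100 XOR 100101 = 011001
  pos 8: 110011 XOR 100101 = 010110
  pos 9: 101100 XOR 100101 = 001001
  pos 11: 100100 XOR 100101 = 000001
Remainder (last 5 bits) = 00100. This is the CRC / FCS.

00100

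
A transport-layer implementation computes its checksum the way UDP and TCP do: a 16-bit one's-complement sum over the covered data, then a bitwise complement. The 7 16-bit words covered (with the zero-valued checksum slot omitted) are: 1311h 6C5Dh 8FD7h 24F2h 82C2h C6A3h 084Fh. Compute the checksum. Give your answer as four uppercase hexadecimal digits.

7A12

One's-complement addition (fold any carry out of bit 15 back into bit 0):
  0x1311 + 0x6C5D = 0x07F6E
  0x7F6E + 0x8FD7 = 0x10F45 → wrap carry → 0x0F46
  0x0F46 + 0x24F2 = 0x03438
  0x3438 + 0x82C2 = 0x0B6FA
  0xB6FA + 0xC6A3 = 0x17D9D → wrap carry → 0x7D9E
  0x7D9E + 0x084F = 0x085ED
One's-complement sum = 0x85ED.
Checksum = ~0x85ED & 0xFFFF = 0x7A12.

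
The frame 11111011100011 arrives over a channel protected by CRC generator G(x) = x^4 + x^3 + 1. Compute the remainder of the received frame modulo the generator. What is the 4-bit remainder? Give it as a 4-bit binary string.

Modulo-2 division of 11111011100011 by 11001:
  pos 0: 11111 XOR 11001 = 00110
  pos 2: 11001 XOR 11001 = 00000
  pos 7: 11000 XOR 11001 = 00001
Remainder = 0111 (nonzero — an error is detected).

0111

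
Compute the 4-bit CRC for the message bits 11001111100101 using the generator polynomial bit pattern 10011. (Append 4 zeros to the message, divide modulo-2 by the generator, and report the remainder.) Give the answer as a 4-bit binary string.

Append 4 zeros: 110011111001010000. Divide by 10011 (XOR where the leading bit is 1):
  pos 0: 11001 XOR 10011 = 01010
  pos 1: 10101 XOR 10011 = 00110
  pos 3: 11011 XOR 10011 = 01000
  pos 4: 10001 XOR 10011 = 00010
  pos 7: 10001 XOR 10011 = 00010
  pos 10: 10010 XOR 10011 = 00001
Remainder (last 4 bits) = 1000. This is the CRC / FCS.

1000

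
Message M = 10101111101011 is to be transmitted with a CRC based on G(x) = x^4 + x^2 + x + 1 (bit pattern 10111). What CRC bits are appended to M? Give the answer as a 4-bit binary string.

Append 4 zeros: 101011111010110000. Divide by 10111 (XOR where the leading bit is 1):
  pos 0: 10101 XOR 10111 = 00010
  pos 3: 10111 XOR 10111 = 00000
  pos 8: 10101 XOR 10111 = 00010
  pos 11: 10100 XOR 10111 = 00011
Remainder (last 4 bits) = 1100. This is the CRC / FCS.

1100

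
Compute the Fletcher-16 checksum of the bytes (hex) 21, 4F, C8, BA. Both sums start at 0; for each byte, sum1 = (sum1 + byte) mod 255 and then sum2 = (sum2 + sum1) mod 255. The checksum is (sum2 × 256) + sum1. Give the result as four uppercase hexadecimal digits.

Running sums (mod 255):
  after byte 0 (21): sum1=33, sum2=33
  after byte 1 (4F): sum1=112, sum2=145
  after byte 2 (C8): sum1=57, sum2=202
  after byte 3 (BA): sum1=243, sum2=190
Checksum = sum2·256 + sum1 = 190·256 + 243 = 48883 = 0xBEF3.

BEF3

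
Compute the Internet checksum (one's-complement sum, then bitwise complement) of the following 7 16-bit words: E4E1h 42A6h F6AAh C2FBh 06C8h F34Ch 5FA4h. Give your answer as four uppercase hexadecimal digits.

C517

One's-complement addition (fold any carry out of bit 15 back into bit 0):
  0xE4E1 + 0x42A6 = 0x12787 → wrap carry → 0x2788
  0x2788 + 0xF6AA = 0x11E32 → wrap carry → 0x1E33
  0x1E33 + 0xC2FB = 0x0E12E
  0xE12E + 0x06C8 = 0x0E7F6
  0xE7F6 + 0xF34C = 0x1DB42 → wrap carry → 0xDB43
  0xDB43 + 0x5FA4 = 0x13AE7 → wrap carry → 0x3AE8
One's-complement sum = 0x3AE8.
Checksum = ~0x3AE8 & 0xFFFF = 0xC517.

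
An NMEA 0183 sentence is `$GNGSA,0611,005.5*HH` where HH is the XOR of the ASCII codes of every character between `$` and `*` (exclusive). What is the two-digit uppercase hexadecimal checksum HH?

74

XOR the ASCII codes of the payload characters:
  'G' = 0x47 → acc = 0x47
  'N' = 0x4E → acc = 0x09
  'G' = 0x47 → acc = 0x4E
  'S' = 0x53 → acc = 0x1D
  'A' = 0x41 → acc = 0x5C
  ',' = 0x2C → acc = 0x70
  '0' = 0x30 → acc = 0x40
  '6' = 0x36 → acc = 0x76
  '1' = 0x31 → acc = 0x47
  '1' = 0x31 → acc = 0x76
  ',' = 0x2C → acc = 0x5A
  '0' = 0x30 → acc = 0x6A
  '0' = 0x30 → acc = 0x5A
  '5' = 0x35 → acc = 0x6F
  '.' = 0x2E → acc = 0x41
  '5' = 0x35 → acc = 0x74
Checksum = 0x74.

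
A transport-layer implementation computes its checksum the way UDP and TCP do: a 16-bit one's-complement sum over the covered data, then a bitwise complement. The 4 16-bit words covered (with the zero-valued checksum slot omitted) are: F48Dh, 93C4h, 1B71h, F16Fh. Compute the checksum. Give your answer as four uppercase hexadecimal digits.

6ACC

One's-complement addition (fold any carry out of bit 15 back into bit 0):
  0xF48D + 0x93C4 = 0x18851 → wrap carry → 0x8852
  0x8852 + 0x1B71 = 0x0A3C3
  0xA3C3 + 0xF16F = 0x19532 → wrap carry → 0x9533
One's-complement sum = 0x9533.
Checksum = ~0x9533 & 0xFFFF = 0x6ACC.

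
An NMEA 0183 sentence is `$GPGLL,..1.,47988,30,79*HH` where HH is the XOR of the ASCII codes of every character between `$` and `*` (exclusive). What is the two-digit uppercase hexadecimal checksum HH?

78

XOR the ASCII codes of the payload characters:
  'G' = 0x47 → acc = 0x47
  'P' = 0x50 → acc = 0x17
  'G' = 0x47 → acc = 0x50
  'L' = 0x4C → acc = 0x1C
  'L' = 0x4C → acc = 0x50
  ',' = 0x2C → acc = 0x7C
  '.' = 0x2E → acc = 0x52
  '.' = 0x2E → acc = 0x7C
  '1' = 0x31 → acc = 0x4D
  '.' = 0x2E → acc = 0x63
  ',' = 0x2C → acc = 0x4F
  '4' = 0x34 → acc = 0x7B
  '7' = 0x37 → acc = 0x4C
  '9' = 0x39 → acc = 0x75
  '8' = 0x38 → acc = 0x4D
  '8' = 0x38 → acc = 0x75
  ',' = 0x2C → acc = 0x59
  '3' = 0x33 → acc = 0x6A
  '0' = 0x30 → acc = 0x5A
  ',' = 0x2C → acc = 0x76
  '7' = 0x37 → acc = 0x41
  '9' = 0x39 → acc = 0x78
Checksum = 0x78.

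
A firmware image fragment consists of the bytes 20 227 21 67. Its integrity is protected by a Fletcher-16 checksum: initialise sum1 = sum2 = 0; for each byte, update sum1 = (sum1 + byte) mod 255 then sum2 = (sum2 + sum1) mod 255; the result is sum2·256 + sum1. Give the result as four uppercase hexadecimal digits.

Running sums (mod 255):
  after byte 0 (20): sum1=20, sum2=20
  after byte 1 (227): sum1=247, sum2=12
  after byte 2 (21): sum1=13, sum2=25
  after byte 3 (67): sum1=80, sum2=105
Checksum = sum2·256 + sum1 = 105·256 + 80 = 26960 = 0x6950.

6950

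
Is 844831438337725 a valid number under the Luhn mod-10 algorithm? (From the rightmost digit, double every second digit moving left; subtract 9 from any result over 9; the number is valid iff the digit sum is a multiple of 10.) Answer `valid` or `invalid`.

From the right, keep odd positions and double even positions (subtract 9 from any doubled value over 9):
  doubled (positions 2,4,...): 4 5 6 6 2 7 8 → sum 38
  kept (positions 1,3,...): 5 7 3 8 4 3 4 8 → sum 42
Total = 80.
80 mod 10 = 0, so the number is valid.

valid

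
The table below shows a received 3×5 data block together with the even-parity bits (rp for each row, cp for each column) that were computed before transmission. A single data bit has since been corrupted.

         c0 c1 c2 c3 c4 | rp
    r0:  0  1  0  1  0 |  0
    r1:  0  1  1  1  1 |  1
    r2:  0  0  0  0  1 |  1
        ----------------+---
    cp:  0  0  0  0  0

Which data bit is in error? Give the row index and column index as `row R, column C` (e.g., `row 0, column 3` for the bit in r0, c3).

row 1, column 2

Recompute each row's even parity and compare to rp:
  r0: data parity 0, sent rp 0 → ok
  r1: data parity 0, sent rp 1 → mismatch
  r2: data parity 1, sent rp 1 → ok
Recompute each column's even parity and compare to cp:
  c0: data parity 0, sent cp 0 → ok
  c1: data parity 0, sent cp 0 → ok
  c2: data parity 1, sent cp 0 → mismatch
  c3: data parity 0, sent cp 0 → ok
  c4: data parity 0, sent cp 0 → ok
Exactly one row (r1) and one column (c2) fail → the flipped bit is at their intersection.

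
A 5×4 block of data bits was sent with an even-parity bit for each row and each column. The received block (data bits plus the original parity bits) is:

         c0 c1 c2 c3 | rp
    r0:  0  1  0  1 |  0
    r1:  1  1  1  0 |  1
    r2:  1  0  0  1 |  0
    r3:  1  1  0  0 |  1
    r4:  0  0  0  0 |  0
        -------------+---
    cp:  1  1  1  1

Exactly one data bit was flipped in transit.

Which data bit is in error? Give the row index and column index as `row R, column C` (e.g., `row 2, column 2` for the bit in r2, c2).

row 3, column 3

Recompute each row's even parity and compare to rp:
  r0: data parity 0, sent rp 0 → ok
  r1: data parity 1, sent rp 1 → ok
  r2: data parity 0, sent rp 0 → ok
  r3: data parity 0, sent rp 1 → mismatch
  r4: data parity 0, sent rp 0 → ok
Recompute each column's even parity and compare to cp:
  c0: data parity 1, sent cp 1 → ok
  c1: data parity 1, sent cp 1 → ok
  c2: data parity 1, sent cp 1 → ok
  c3: data parity 0, sent cp 1 → mismatch
Exactly one row (r3) and one column (c3) fail → the flipped bit is at their intersection.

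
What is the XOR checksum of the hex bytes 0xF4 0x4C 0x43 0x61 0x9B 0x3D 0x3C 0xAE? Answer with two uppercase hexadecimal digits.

XOR the bytes together:
  start with 0xF4
  0xF4 ⊕ 0x4C = 0xB8
  0xB8 ⊕ 0x43 = 0xFB
  0xFB ⊕ 0x61 = 0x9A
  0x9A ⊕ 0x9B = 0x01
  0x01 ⊕ 0x3D = 0x3C
  0x3C ⊕ 0x3C = 0x00
  0x00 ⊕ 0xAE = 0xAE

AE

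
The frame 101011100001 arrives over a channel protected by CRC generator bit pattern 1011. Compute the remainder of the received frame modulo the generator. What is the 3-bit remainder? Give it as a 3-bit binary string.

Modulo-2 division of 101011100001 by 1011:
  pos 0: 1010 XOR 1011 = 0001
  pos 3: 1111 XOR 1011 = 0100
  pos 4: 1000 XOR 1011 = 0011
  pos 6: 1100 XOR 1011 = 0111
  pos 7: 1110 XOR 1011 = 0101
  pos 8: 1011 XOR 1011 = 0000
Remainder = 000 (zero — the frame passes the CRC check).

000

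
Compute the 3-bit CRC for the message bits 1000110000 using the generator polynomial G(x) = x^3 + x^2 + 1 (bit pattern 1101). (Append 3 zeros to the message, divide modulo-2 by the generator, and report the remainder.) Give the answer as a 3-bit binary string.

Append 3 zeros: 1000110000000. Divide by 1101 (XOR where the leading bit is 1):
  pos 0: 1000 XOR 1101 = 0101
  pos 1: 1011 XOR 1101 = 0110
  pos 2: 1101 XOR 1101 = 0000
Remainder (last 3 bits) = 000. This is the CRC / FCS.

000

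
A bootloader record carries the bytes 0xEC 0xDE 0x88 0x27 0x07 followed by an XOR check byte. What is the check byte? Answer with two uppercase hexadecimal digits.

XOR the bytes together:
  start with 0xEC
  0xEC ⊕ 0xDE = 0x32
  0x32 ⊕ 0x88 = 0xBA
  0xBA ⊕ 0x27 = 0x9D
  0x9D ⊕ 0x07 = 0x9A

9A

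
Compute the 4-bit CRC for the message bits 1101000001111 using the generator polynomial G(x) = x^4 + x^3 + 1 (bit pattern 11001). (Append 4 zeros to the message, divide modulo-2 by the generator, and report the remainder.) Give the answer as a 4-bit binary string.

1111

Append 4 zeros: 11010000011110000. Divide by 11001 (XOR where the leading bit is 1):
  pos 0: 11010 XOR 11001 = 00011
  pos 3: 11000 XOR 11001 = 00001
  pos 7: 10111 XOR 11001 = 01110
  pos 8: 11101 XOR 11001 = 00100
  pos 10: 10000 XOR 11001 = 01001
  pos 11: 10010 XOR 11001 = 01011
  pos 12: 10110 XOR 11001 = 01111
Remainder (last 4 bits) = 1111. This is the CRC / FCS.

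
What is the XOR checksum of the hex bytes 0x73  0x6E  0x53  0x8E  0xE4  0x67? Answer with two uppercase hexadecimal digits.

43

XOR the bytes together:
  start with 0x73
  0x73 ⊕ 0x6E = 0x1D
  0x1D ⊕ 0x53 = 0x4E
  0x4E ⊕ 0x8E = 0xC0
  0xC0 ⊕ 0xE4 = 0x24
  0x24 ⊕ 0x67 = 0x43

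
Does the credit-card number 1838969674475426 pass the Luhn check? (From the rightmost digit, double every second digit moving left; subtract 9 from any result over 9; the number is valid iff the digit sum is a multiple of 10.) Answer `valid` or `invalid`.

invalid

From the right, keep odd positions and double even positions (subtract 9 from any doubled value over 9):
  doubled (positions 2,4,...): 4 1 8 5 9 9 6 2 → sum 44
  kept (positions 1,3,...): 6 4 7 4 6 6 8 8 → sum 49
Total = 93.
93 mod 10 = 3, so the number is invalid.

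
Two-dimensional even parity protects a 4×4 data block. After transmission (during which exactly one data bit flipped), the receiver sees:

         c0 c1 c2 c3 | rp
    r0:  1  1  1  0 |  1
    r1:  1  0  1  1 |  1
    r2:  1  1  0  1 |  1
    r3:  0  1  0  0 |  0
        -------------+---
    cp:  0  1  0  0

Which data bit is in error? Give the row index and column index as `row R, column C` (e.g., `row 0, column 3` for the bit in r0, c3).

row 3, column 0

Recompute each row's even parity and compare to rp:
  r0: data parity 1, sent rp 1 → ok
  r1: data parity 1, sent rp 1 → ok
  r2: data parity 1, sent rp 1 → ok
  r3: data parity 1, sent rp 0 → mismatch
Recompute each column's even parity and compare to cp:
  c0: data parity 1, sent cp 0 → mismatch
  c1: data parity 1, sent cp 1 → ok
  c2: data parity 0, sent cp 0 → ok
  c3: data parity 0, sent cp 0 → ok
Exactly one row (r3) and one column (c0) fail → the flipped bit is at their intersection.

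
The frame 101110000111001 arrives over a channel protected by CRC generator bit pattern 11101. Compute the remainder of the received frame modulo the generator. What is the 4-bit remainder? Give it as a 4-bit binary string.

0000

Modulo-2 division of 101110000111001 by 11101:
  pos 0: 10111 XOR 11101 = 01010
  pos 1: 10100 XOR 11101 = 01001
  pos 2: 10010 XOR 11101 = 01111
  pos 3: 11110 XOR 11101 = 00011
  pos 6: 11011 XOR 11101 = 00110
  pos 8: 11010 XOR 11101 = 00111
  pos 10: 11101 XOR 11101 = 00000
Remainder = 0000 (zero — the frame passes the CRC check).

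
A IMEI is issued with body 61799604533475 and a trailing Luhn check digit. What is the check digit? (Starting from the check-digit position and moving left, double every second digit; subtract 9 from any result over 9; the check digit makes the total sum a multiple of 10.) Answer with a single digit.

6

Partial digits right→left: 5 7 4 3 3 5 4 0 6 9 9 7 1 6
Double every second digit counting from the check-digit position (so the 1st, 3rd, 5th, ... of the partial from the right).
  doubled (with −9 where >9): 1 8 6 8 3 9 2 → sum 37
  kept as-is: 7 3 5 0 9 7 6 → sum 37
Total = 37 + 37 = 74.
Check digit = (10 − (74 mod 10)) mod 10 = 6.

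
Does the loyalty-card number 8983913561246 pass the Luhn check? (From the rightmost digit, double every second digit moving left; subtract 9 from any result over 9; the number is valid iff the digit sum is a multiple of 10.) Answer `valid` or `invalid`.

valid

From the right, keep odd positions and double even positions (subtract 9 from any doubled value over 9):
  doubled (positions 2,4,...): 8 2 1 2 6 9 → sum 28
  kept (positions 1,3,...): 6 2 6 3 9 8 8 → sum 42
Total = 70.
70 mod 10 = 0, so the number is valid.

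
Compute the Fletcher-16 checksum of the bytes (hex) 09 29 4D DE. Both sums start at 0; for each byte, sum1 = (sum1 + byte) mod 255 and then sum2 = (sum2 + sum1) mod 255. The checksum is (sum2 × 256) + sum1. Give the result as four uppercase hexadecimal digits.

195E

Running sums (mod 255):
  after byte 0 (09): sum1=9, sum2=9
  after byte 1 (29): sum1=50, sum2=59
  after byte 2 (4D): sum1=127, sum2=186
  after byte 3 (DE): sum1=94, sum2=25
Checksum = sum2·256 + sum1 = 25·256 + 94 = 6494 = 0x195E.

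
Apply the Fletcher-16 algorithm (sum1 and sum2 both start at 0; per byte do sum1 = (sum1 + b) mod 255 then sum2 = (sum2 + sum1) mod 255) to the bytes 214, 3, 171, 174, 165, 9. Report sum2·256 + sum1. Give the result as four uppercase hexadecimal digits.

Running sums (mod 255):
  after byte 0 (214): sum1=214, sum2=214
  after byte 1 (3): sum1=217, sum2=176
  after byte 2 (171): sum1=133, sum2=54
  after byte 3 (174): sum1=52, sum2=106
  after byte 4 (165): sum1=217, sum2=68
  after byte 5 (9): sum1=226, sum2=39
Checksum = sum2·256 + sum1 = 39·256 + 226 = 10210 = 0x27E2.

27E2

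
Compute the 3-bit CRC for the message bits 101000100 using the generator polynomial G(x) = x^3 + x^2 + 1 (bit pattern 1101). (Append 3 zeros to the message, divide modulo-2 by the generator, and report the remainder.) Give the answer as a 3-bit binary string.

Append 3 zeros: 101000100000. Divide by 1101 (XOR where the leading bit is 1):
  pos 0: 1010 XOR 1101 = 0111
  pos 1: 1110 XOR 1101 = 0011
  pos 3: 1101 XOR 1101 = 0000
Remainder (last 3 bits) = 000. This is the CRC / FCS.

000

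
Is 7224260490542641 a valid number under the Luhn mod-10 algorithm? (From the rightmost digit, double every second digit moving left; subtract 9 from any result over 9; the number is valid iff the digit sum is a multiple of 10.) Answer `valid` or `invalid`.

invalid

From the right, keep odd positions and double even positions (subtract 9 from any doubled value over 9):
  doubled (positions 2,4,...): 8 4 1 9 0 4 4 5 → sum 35
  kept (positions 1,3,...): 1 6 4 0 4 6 4 2 → sum 27
Total = 62.
62 mod 10 = 2, so the number is invalid.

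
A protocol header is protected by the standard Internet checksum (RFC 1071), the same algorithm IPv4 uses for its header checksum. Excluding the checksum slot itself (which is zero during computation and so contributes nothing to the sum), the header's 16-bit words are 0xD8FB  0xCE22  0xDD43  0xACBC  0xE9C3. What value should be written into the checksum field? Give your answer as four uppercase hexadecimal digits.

E51C

One's-complement addition (fold any carry out of bit 15 back into bit 0):
  0xD8FB + 0xCE22 = 0x1A71D → wrap carry → 0xA71E
  0xA71E + 0xDD43 = 0x18461 → wrap carry → 0x8462
  0x8462 + 0xACBC = 0x1311E → wrap carry → 0x311F
  0x311F + 0xE9C3 = 0x11AE2 → wrap carry → 0x1AE3
One's-complement sum = 0x1AE3.
Checksum = ~0x1AE3 & 0xFFFF = 0xE51C.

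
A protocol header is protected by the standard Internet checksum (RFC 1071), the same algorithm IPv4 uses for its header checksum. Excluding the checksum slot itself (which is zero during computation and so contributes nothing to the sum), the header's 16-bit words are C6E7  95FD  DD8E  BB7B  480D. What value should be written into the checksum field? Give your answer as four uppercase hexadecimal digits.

C202

One's-complement addition (fold any carry out of bit 15 back into bit 0):
  0xC6E7 + 0x95FD = 0x15CE4 → wrap carry → 0x5CE5
  0x5CE5 + 0xDD8E = 0x13A73 → wrap carry → 0x3A74
  0x3A74 + 0xBB7B = 0x0F5EF
  0xF5EF + 0x480D = 0x13DFC → wrap carry → 0x3DFD
One's-complement sum = 0x3DFD.
Checksum = ~0x3DFD & 0xFFFF = 0xC202.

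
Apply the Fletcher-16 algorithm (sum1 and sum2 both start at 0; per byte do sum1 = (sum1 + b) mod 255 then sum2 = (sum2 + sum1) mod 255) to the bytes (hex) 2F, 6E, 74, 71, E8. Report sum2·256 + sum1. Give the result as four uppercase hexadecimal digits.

CE6C

Running sums (mod 255):
  after byte 0 (2F): sum1=47, sum2=47
  after byte 1 (6E): sum1=157, sum2=204
  after byte 2 (74): sum1=18, sum2=222
  after byte 3 (71): sum1=131, sum2=98
  after byte 4 (E8): sum1=108, sum2=206
Checksum = sum2·256 + sum1 = 206·256 + 108 = 52844 = 0xCE6C.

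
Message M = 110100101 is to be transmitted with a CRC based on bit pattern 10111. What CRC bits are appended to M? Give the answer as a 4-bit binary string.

Append 4 zeros: 1101001010000. Divide by 10111 (XOR where the leading bit is 1):
  pos 0: 11010 XOR 10111 = 01101
  pos 1: 11010 XOR 10111 = 01101
  pos 2: 11011 XOR 10111 = 01100
  pos 3: 11000 XOR 10111 = 01111
  pos 4: 11111 XOR 10111 = 01000
  pos 5: 10000 XOR 10111 = 00111
  pos 7: 11100 XOR 10111 = 01011
  pos 8: 10110 XOR 10111 = 00001
Remainder (last 4 bits) = 0001. This is the CRC / FCS.

0001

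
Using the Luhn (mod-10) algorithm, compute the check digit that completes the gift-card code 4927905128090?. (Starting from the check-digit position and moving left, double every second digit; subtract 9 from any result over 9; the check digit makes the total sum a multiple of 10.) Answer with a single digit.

Partial digits right→left: 0 9 0 8 2 1 5 0 9 7 2 9 4
Double every second digit counting from the check-digit position (so the 1st, 3rd, 5th, ... of the partial from the right).
  doubled (with −9 where >9): 0 0 4 1 9 4 8 → sum 26
  kept as-is: 9 8 1 0 7 9 → sum 34
Total = 26 + 34 = 60.
Check digit = (10 − (60 mod 10)) mod 10 = 0.

0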